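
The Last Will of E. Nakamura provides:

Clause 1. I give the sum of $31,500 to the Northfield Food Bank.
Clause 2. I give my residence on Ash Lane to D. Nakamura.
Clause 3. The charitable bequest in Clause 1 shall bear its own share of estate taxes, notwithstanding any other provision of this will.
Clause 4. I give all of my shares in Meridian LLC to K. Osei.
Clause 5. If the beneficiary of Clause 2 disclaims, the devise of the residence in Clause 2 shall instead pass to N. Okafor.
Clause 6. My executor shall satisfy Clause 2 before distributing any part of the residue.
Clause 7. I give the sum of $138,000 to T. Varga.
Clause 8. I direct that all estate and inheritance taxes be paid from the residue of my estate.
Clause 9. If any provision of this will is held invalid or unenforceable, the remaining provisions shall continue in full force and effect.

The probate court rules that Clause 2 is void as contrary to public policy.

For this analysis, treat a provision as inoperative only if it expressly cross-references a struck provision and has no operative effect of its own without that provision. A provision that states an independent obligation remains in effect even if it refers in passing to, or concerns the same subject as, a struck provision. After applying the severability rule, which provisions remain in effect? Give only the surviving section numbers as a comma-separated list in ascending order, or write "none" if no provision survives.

1, 3, 4, 7, 8, 9

Clause 2 is struck. Clause 5 merely fixes the alternative disposition for Clause 2; with Clause 2 gone it has nothing to operate on and falls away. Clause 6 has no operative effect of its own apart from Clause 2 and is therefore inoperative. Clause 9 is a severability clause and preserves every provision that can still be given independent effect. That leaves Clause 1, Clause 3, Clause 4, Clause 7, Clause 8, and Clause 9 in effect.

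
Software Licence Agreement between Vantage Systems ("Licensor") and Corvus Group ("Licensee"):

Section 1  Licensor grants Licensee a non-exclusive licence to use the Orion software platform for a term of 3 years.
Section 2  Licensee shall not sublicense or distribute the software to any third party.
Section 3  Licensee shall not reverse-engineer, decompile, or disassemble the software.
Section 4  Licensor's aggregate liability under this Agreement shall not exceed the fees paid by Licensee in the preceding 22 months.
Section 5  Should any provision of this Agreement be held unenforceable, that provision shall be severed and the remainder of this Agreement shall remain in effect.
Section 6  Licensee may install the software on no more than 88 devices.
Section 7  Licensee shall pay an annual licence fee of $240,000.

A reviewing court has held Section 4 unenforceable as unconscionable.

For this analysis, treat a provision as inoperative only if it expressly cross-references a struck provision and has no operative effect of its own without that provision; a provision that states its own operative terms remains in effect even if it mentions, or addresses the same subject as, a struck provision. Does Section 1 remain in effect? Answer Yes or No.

Yes

Section 4 is struck. Nothing else in the Agreement is defined by reference to Section 4. Under the severability clause in Section 5, the remaining provisions continue in force. Section 1, Section 2, Section 3, Section 5, Section 6, and Section 7 remain in effect. Section 1 is among the surviving provisions, so the answer is yes.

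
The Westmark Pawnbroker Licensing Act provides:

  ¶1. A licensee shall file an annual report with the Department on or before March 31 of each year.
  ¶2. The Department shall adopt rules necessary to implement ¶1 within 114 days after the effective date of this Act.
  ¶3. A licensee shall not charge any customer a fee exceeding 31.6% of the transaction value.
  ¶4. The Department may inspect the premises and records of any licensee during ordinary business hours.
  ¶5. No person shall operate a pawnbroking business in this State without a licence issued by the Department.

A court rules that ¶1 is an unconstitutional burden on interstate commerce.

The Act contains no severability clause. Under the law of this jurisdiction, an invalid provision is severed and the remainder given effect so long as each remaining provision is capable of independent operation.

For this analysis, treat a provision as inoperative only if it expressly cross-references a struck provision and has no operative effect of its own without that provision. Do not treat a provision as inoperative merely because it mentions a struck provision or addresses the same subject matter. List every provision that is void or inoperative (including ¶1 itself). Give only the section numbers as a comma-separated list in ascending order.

¶1 is struck. The only function of ¶2 is the rulemaking mandate for ¶1, so it cannot stand once ¶1 is removed. With no severability clause, the stated default rule severs what cannot stand and enforces each remaining provision that can operate on its own. The provisions still in force are ¶3, ¶4, and ¶5.

1, 2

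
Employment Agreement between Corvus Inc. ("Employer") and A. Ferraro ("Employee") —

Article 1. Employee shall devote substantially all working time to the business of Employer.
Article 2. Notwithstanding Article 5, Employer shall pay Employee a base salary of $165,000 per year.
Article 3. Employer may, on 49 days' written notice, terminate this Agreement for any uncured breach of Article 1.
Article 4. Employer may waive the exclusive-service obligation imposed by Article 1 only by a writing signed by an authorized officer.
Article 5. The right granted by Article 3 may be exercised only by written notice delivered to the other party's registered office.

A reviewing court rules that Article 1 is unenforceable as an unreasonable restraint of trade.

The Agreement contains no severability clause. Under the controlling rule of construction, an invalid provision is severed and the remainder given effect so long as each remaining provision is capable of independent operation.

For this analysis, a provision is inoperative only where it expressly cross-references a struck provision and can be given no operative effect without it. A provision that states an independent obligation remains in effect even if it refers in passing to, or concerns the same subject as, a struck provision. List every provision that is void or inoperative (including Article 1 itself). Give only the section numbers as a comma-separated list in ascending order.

1, 3, 4, 5

Article 1 is struck. Article 3 operates only by reference to Article 1, so it falls with Article 1. Article 4 merely fixes the waiver condition for Article 1; with Article 1 gone it has nothing to operate on and falls away. The only function of Article 5 is the notice requirement for Article 3, so it cannot stand once Article 3 is removed. Article 2 mentions Article 5 but its own obligation stands independently of Article 5, so Article 2 is not affected. With no severability clause, the stated default rule severs what cannot stand and enforces each remaining provision that can operate on its own. Only Article 2 remains in effect.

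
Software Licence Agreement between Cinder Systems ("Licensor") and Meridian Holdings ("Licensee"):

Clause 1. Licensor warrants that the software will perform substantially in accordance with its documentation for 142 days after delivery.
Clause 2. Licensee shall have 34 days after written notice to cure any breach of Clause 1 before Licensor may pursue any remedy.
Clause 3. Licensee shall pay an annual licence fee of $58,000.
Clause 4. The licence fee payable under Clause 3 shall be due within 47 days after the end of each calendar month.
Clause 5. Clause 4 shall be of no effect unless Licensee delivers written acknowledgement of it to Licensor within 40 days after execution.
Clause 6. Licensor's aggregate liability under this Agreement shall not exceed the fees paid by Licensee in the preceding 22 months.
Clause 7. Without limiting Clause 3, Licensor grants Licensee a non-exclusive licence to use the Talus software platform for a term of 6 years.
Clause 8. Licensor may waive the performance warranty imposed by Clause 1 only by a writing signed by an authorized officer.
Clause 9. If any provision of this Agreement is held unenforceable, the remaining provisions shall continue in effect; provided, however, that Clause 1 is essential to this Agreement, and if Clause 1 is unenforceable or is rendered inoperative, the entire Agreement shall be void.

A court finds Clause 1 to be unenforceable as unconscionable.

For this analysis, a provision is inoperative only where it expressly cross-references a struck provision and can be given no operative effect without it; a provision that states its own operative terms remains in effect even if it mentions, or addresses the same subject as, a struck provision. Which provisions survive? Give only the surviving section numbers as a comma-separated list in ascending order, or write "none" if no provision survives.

none

Clause 1 is struck. Clause 2 has no operative effect of its own apart from Clause 1 and is therefore inoperative. Clause 8 has no operative effect of its own apart from Clause 1 and is therefore inoperative. Clause 9 makes Clause 1 an essential term, and Clause 1 is the provision held invalid; under Clause 9, the entire Agreement is therefore void. No provision of the Agreement survives.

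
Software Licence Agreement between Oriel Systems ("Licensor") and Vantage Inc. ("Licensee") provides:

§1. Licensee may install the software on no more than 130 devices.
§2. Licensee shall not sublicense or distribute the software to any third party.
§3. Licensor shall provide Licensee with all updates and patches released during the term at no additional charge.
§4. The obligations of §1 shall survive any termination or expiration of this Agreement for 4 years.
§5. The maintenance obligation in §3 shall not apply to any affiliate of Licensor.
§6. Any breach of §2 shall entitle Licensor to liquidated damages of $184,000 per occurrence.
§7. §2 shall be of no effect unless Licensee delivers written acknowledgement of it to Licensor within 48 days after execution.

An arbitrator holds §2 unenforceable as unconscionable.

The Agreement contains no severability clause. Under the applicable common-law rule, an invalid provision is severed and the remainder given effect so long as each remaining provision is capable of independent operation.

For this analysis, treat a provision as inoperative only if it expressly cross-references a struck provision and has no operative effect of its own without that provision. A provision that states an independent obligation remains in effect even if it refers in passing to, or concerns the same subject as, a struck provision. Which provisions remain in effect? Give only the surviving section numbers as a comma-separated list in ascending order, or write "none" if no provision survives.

§2 is struck. §6 does nothing except set the liquidated-damages amount by reference to §2; with §2 gone it has no independent effect and is inoperative. §7 merely fixes the acknowledgement condition for §2; with §2 gone it has nothing to operate on and falls away. Under the stated default rule, only provisions that cannot operate independently fall away; the rest are enforced. §1, §3, §4, and §5 remain in effect.

1, 3, 4, 5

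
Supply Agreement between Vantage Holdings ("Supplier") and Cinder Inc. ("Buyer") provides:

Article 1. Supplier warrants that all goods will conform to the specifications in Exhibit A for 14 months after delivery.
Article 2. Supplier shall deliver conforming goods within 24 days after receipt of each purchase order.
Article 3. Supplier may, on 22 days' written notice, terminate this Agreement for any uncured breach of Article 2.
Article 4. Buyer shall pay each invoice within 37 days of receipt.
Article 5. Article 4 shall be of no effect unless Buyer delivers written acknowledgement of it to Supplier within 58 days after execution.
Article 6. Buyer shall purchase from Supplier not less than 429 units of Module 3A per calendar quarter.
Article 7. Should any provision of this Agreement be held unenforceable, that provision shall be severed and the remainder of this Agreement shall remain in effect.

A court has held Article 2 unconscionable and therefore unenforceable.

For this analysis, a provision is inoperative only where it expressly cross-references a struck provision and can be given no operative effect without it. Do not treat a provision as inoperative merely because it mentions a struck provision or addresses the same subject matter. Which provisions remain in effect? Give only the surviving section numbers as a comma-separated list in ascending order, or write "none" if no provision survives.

1, 4, 5, 6, 7

Article 2 is struck. Article 3 merely fixes the termination right for breach of Article 2; with Article 2 gone it has nothing to operate on and falls away. Under the severability clause in Article 7, the remaining provisions continue in force. That leaves Article 1, Article 4, Article 5, Article 6, and Article 7 in effect.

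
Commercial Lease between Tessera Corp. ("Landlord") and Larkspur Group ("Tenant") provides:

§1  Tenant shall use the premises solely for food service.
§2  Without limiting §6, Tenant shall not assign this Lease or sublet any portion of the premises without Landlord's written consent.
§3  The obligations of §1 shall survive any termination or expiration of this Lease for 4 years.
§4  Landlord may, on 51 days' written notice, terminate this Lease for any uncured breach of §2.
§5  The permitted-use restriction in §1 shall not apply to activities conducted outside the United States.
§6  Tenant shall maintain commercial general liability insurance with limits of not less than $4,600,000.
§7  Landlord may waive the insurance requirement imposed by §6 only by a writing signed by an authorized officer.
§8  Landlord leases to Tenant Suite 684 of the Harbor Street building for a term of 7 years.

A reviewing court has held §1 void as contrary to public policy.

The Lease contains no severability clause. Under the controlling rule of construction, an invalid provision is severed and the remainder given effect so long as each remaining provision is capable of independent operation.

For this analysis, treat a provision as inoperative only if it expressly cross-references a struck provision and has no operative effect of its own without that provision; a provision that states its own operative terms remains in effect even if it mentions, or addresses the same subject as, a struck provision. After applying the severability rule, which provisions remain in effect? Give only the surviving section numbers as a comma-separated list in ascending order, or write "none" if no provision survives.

2, 4, 6, 7, 8

§1 is struck. §3 operates only by reference to §1, so it falls with §1. §5 does nothing except set the carve-out from the permitted-use restriction by reference to §1; with §1 gone it has no independent effect and is inoperative. With no severability clause, the stated default rule severs what cannot stand and enforces each remaining provision that can operate on its own. That leaves §2, §4, §6, §7, and §8 in effect.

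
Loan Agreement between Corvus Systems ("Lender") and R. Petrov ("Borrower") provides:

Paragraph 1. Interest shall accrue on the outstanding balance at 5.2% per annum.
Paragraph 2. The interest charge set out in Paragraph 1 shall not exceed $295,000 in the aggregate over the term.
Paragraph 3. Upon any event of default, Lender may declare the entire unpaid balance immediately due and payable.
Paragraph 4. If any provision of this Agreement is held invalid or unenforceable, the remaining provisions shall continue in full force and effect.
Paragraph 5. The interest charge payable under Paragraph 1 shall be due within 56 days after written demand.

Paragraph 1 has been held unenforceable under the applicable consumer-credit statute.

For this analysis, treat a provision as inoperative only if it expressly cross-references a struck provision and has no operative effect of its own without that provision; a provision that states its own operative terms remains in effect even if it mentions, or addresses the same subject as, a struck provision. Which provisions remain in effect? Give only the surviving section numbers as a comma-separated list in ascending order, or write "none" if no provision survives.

Paragraph 1 is struck. The whole of Paragraph 2 is the aggregate cap on the interest charge, defined by reference to Paragraph 1, so Paragraph 2 cannot stand once Paragraph 1 is removed. Paragraph 5 has no operative effect of its own apart from Paragraph 1 and is therefore inoperative. Under the severability clause in Paragraph 4, the remaining provisions continue in force. The provisions still in force are Paragraph 3 and Paragraph 4.

3, 4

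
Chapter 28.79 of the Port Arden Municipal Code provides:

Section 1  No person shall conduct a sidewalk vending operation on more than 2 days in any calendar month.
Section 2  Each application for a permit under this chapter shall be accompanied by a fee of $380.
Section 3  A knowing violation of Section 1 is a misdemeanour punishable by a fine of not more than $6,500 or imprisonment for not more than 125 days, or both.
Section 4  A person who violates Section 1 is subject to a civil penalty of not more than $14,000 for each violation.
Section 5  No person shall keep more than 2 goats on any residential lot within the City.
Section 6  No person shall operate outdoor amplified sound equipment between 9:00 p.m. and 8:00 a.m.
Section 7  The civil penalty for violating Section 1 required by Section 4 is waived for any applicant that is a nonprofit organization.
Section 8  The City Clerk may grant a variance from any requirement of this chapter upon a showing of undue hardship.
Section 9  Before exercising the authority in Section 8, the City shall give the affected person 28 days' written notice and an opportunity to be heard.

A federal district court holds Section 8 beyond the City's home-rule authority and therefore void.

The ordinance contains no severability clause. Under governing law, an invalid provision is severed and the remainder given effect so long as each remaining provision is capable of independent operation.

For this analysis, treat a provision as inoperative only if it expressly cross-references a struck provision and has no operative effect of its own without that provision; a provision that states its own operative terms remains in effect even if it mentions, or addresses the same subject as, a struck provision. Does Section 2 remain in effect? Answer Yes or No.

Yes

Section 8 is struck. The only function of Section 9 is the notice-and-hearing requirement for Section 8, so it cannot stand once Section 8 is removed. With no severability clause, the stated default rule severs what cannot stand and enforces each remaining provision that can operate on its own. Section 1, Section 2, Section 3, Section 4, Section 5, Section 6, and Section 7 remain in effect. Section 2 is among the surviving provisions, so the answer is yes.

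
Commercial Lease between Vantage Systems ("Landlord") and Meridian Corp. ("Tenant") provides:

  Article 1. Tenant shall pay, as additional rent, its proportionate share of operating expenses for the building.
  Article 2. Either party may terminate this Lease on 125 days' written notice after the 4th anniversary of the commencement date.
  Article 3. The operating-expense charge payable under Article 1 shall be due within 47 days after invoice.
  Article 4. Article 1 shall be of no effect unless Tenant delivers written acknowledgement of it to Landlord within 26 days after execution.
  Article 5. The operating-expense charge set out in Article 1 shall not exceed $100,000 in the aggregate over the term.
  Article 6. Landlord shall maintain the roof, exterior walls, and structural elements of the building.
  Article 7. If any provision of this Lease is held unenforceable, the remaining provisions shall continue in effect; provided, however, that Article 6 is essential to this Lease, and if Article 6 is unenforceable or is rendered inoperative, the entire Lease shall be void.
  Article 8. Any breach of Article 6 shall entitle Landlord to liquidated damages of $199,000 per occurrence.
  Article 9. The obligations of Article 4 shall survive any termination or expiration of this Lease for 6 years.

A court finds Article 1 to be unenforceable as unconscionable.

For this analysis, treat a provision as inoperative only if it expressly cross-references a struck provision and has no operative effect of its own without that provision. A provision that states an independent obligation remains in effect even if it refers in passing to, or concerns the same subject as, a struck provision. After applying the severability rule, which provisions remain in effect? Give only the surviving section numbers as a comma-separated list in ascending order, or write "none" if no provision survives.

2, 6, 7, 8

Article 1 is struck. The whole of Article 3 is the payment deadline for the operating-expense charge, defined by reference to Article 1, so Article 3 cannot stand once Article 1 is removed. The only function of Article 4 is the acknowledgement condition for Article 1, so it cannot stand once Article 1 is removed. Article 5 operates only by reference to Article 1, so it falls with Article 1. The only function of Article 9 is the survival period for Article 4, so it cannot stand once Article 4 is removed. Article 7 makes Article 6 an essential term, but Article 6 is unaffected, so the severability proviso in Article 7 preserves the remaining provisions. Article 2, Article 6, Article 7, and Article 8 remain in effect.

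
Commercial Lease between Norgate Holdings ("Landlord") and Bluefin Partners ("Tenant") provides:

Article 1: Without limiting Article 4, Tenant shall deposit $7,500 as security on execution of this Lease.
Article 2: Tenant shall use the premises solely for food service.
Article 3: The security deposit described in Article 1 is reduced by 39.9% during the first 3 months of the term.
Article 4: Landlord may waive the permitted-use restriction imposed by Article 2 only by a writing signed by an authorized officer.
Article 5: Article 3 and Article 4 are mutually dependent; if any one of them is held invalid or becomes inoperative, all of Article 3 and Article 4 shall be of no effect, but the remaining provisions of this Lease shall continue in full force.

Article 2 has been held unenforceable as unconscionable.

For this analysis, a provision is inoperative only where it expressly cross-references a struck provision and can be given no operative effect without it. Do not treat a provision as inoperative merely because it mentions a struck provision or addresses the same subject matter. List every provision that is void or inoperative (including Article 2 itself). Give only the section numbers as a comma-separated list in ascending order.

2, 3, 4

Article 2 is struck. Article 4 merely fixes the waiver condition for Article 2; with Article 2 gone it has nothing to operate on and falls away. Although Article 1 refers to Article 4, its operative terms do not depend on Article 4, so it remains in effect. Article 5 declares Article 3 and Article 4 mutually dependent; since one of them has fallen, all of them are of no effect. That brings down Article 3 as well. The remainder continues in force under Article 5. That leaves Article 1 and Article 5 in effect.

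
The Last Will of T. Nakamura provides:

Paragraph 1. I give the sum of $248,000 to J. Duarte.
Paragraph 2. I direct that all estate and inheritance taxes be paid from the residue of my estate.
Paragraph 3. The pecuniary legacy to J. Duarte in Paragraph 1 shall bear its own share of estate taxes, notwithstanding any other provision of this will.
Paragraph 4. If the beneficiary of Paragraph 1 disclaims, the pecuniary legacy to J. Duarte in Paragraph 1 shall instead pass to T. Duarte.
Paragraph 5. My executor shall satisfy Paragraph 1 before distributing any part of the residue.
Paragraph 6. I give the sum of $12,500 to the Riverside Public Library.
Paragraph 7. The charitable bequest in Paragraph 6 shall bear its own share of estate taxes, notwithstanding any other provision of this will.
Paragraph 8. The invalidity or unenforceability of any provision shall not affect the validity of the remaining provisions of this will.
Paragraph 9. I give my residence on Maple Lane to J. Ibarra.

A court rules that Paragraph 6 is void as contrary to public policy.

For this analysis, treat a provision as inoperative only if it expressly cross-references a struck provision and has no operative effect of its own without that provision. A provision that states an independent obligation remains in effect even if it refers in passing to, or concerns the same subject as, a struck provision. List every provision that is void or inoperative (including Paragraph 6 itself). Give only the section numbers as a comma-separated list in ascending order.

Paragraph 6 is struck. Paragraph 7 operates only by reference to Paragraph 6, so it falls with Paragraph 6. Under the severability clause in Paragraph 8, the remaining provisions continue in force. The provisions still in force are Paragraph 1, Paragraph 2, Paragraph 3, Paragraph 4, Paragraph 5, Paragraph 8, and Paragraph 9.

6, 7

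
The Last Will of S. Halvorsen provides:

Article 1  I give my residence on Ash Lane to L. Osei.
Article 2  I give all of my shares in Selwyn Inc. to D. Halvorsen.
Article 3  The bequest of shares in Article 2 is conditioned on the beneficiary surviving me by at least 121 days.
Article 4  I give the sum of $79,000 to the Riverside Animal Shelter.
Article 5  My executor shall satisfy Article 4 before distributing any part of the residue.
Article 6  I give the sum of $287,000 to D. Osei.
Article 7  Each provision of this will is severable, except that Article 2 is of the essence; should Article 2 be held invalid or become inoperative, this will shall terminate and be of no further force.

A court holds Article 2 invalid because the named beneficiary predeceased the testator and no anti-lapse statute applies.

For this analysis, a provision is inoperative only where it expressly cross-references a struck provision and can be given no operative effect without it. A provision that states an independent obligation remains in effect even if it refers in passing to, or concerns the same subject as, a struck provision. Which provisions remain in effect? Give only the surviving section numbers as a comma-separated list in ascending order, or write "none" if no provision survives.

Article 2 is struck. Article 3 merely fixes the survivorship condition on Article 2; with Article 2 gone it has nothing to operate on and falls away. Article 7 makes Article 2 an essential term, and Article 2 is the provision held invalid; under Article 7, the entire will is therefore void. No provision of the will survives.

none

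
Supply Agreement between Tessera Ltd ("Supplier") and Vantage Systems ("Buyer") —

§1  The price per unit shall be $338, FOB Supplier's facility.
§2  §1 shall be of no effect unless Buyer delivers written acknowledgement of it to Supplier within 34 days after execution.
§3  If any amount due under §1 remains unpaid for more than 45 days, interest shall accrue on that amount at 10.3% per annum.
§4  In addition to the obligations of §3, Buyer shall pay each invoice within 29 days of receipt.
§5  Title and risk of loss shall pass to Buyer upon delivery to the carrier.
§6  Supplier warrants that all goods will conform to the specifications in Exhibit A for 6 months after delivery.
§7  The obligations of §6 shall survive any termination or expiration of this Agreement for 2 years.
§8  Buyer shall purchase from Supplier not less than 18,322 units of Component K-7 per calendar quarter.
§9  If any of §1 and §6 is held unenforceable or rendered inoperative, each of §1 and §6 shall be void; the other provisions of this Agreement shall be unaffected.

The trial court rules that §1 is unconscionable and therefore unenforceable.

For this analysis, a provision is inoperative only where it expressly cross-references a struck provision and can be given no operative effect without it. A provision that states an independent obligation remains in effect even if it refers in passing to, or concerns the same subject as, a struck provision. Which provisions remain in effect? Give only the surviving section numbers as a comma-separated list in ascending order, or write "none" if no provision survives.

§1 is struck. §2 has no operative effect of its own apart from §1 and is therefore inoperative. The whole of §3 is the default interest on the unit price, defined by reference to §1, so §3 cannot stand once §1 is removed. §4 mentions §3 but its own obligation stands independently of §3, so §4 is not affected. §9 declares §1 and §6 mutually dependent; since one of them has fallen, all of them are of no effect. That brings down §6 as well. §7 in turn depends solely on a provision now struck and likewise falls. The remainder continues in force under §9. That leaves §4, §5, §8, and §9 in effect.

4, 5, 8, 9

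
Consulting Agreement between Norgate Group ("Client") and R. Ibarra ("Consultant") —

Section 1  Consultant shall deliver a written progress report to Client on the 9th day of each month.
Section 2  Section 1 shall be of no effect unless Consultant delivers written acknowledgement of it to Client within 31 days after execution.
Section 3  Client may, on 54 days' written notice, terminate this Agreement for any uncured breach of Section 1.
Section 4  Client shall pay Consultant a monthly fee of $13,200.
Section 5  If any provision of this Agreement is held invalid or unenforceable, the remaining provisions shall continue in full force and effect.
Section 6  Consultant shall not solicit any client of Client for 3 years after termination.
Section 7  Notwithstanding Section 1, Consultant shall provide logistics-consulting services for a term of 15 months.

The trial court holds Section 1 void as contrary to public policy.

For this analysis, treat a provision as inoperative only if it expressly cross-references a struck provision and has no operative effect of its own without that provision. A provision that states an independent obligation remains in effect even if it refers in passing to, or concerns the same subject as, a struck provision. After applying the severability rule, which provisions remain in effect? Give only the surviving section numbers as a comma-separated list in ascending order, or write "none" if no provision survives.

Section 1 is struck. Section 2 operates only by reference to Section 1, so it falls with Section 1. The only function of Section 3 is the termination right for breach of Section 1, so it cannot stand once Section 1 is removed. Although Section 7 refers to Section 1, its operative terms do not depend on Section 1, so it remains in effect. Under the severability clause in Section 5, the remaining provisions continue in force. That leaves Section 4, Section 5, Section 6, and Section 7 in effect.

4, 5, 6, 7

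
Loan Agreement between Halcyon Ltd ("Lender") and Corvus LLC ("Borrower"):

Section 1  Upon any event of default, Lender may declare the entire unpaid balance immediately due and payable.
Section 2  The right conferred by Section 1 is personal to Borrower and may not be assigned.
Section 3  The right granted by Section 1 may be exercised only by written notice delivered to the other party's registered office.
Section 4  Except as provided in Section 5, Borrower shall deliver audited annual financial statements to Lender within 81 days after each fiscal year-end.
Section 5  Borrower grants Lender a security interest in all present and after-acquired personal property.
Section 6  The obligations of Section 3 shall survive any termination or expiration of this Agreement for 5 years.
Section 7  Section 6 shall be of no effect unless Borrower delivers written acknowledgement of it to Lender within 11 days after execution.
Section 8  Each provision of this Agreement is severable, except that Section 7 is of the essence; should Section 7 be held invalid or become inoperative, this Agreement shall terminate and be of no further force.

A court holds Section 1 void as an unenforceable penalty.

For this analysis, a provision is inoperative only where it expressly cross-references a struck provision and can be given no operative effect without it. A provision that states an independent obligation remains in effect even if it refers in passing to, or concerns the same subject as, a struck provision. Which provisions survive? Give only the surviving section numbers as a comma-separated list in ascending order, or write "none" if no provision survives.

Section 1 is struck. Section 2 operates only by reference to Section 1, so it falls with Section 1. Section 3 merely fixes the notice requirement for Section 1; with Section 1 gone it has nothing to operate on and falls away. Section 6 merely fixes the survival period for Section 3; with Section 3 gone it has nothing to operate on and falls away. The only function of Section 7 is the acknowledgement condition for Section 6, so it cannot stand once Section 6 is removed. Section 8 makes Section 7 an essential term, and Section 7 has been rendered inoperative by the cascade; under Section 8, the entire Agreement is therefore void. No provision of the Agreement survives.

none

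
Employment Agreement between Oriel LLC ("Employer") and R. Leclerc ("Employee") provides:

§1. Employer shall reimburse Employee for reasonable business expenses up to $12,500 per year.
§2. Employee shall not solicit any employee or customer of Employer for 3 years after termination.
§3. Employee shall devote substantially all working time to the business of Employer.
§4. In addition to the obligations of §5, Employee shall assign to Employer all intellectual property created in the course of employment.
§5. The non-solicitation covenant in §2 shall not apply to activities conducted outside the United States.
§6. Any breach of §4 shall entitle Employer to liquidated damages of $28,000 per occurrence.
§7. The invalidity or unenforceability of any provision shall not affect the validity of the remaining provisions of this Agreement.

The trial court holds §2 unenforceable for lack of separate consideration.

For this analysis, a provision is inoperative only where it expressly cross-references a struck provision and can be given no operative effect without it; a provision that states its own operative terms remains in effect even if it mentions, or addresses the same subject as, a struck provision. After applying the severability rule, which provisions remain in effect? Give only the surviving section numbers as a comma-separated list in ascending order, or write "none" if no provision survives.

§2 is struck. The whole of §5 is the carve-out from the non-solicitation covenant, defined by reference to §2, so §5 cannot stand once §2 is removed. Although §4 refers to §5, its operative terms do not depend on §5, so it remains in effect. Under the severability clause in §7, the remaining provisions continue in force. That leaves §1, §3, §4, §6, and §7 in effect.

1, 3, 4, 6, 7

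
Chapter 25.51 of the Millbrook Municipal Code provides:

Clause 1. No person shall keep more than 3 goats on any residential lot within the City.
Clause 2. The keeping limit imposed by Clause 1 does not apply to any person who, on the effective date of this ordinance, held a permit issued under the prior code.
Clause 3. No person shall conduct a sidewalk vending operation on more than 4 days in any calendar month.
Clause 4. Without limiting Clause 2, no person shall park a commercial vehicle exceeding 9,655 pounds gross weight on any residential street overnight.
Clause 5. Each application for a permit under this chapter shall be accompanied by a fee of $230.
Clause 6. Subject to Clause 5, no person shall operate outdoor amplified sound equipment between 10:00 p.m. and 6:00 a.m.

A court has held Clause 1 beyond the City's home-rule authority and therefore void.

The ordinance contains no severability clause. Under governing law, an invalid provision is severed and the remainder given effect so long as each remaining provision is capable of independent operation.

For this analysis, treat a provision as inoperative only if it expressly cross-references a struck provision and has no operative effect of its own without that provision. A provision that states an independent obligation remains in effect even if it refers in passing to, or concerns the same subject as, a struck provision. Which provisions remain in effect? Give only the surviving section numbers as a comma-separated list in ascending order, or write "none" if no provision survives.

Clause 1 is struck. Clause 2 has no operative effect of its own apart from Clause 1 and is therefore inoperative. Clause 4 mentions Clause 2 but its own obligation stands independently of Clause 2, so Clause 4 is not affected. Under the stated default rule, only provisions that cannot operate independently fall away; the rest are enforced. The provisions still in force are Clause 3, Clause 4, Clause 5, and Clause 6.

3, 4, 5, 6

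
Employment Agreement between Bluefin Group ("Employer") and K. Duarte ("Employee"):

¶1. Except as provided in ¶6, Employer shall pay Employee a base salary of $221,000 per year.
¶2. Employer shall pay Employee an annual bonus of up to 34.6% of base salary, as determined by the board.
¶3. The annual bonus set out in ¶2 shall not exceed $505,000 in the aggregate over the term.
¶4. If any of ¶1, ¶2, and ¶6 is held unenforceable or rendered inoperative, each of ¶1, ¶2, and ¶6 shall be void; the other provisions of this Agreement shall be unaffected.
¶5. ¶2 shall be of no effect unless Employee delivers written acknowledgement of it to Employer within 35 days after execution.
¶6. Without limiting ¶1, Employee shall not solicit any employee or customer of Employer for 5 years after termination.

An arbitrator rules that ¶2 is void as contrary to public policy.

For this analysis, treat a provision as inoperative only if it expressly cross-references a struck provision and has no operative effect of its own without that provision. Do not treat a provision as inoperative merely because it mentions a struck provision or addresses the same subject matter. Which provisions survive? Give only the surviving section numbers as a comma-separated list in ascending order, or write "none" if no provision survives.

¶2 is struck. ¶3 operates only by reference to ¶2, so it falls with ¶2. ¶5 operates only by reference to ¶2, so it falls with ¶2. ¶4 declares ¶1, ¶2, and ¶6 mutually dependent; since one of them has fallen, all of them are of no effect. That brings down ¶1 and ¶6 as well. The remainder continues in force under ¶4. Only ¶4 remains in effect.

4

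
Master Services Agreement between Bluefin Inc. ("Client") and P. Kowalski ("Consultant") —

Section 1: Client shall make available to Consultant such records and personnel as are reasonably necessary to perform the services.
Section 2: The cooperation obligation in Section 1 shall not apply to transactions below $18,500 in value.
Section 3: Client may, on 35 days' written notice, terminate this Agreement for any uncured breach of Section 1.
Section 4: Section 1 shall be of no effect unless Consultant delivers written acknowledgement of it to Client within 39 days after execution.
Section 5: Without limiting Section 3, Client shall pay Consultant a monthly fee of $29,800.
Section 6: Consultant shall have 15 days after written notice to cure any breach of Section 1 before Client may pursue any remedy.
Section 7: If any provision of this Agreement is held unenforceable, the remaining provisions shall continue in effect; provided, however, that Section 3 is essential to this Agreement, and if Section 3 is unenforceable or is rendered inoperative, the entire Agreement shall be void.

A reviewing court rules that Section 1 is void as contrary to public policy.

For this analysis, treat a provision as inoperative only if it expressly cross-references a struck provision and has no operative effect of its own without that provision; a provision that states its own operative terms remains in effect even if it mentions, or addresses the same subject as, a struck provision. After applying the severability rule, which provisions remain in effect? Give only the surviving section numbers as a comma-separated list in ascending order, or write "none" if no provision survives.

none

Section 1 is struck. Section 2 does nothing except set the carve-out from the cooperation obligation by reference to Section 1; with Section 1 gone it has no independent effect and is inoperative. The only function of Section 3 is the termination right for breach of Section 1, so it cannot stand once Section 1 is removed. The only function of Section 4 is the acknowledgement condition for Section 1, so it cannot stand once Section 1 is removed. Section 6 operates only by reference to Section 1, so it falls with Section 1. Section 7 makes Section 3 an essential term, and Section 3 has been rendered inoperative by the cascade; under Section 7, the entire Agreement is therefore void. No provision of the Agreement survives.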